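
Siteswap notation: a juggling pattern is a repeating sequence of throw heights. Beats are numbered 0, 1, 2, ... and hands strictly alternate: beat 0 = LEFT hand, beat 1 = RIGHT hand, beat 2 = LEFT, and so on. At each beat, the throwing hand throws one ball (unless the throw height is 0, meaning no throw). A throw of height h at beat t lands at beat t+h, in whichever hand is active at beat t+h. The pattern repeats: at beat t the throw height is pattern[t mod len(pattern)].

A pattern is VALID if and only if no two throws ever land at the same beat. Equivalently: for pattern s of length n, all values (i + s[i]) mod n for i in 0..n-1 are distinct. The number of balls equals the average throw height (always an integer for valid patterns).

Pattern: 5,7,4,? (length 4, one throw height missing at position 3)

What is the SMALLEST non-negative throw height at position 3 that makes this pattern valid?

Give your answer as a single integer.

i=0: (0 + 5) mod 4 = 1
i=1: (1 + 7) mod 4 = 0
i=2: (2 + 4) mod 4 = 2
i=3: s[i]=? (unknown)
Known residues: [0, 1, 2]; need a permutation of 0..3, so missing residue r = 3
Need (3 + s) mod 4 = 3; smallest s = (3 - 3) mod 4 = 0

Answer: 0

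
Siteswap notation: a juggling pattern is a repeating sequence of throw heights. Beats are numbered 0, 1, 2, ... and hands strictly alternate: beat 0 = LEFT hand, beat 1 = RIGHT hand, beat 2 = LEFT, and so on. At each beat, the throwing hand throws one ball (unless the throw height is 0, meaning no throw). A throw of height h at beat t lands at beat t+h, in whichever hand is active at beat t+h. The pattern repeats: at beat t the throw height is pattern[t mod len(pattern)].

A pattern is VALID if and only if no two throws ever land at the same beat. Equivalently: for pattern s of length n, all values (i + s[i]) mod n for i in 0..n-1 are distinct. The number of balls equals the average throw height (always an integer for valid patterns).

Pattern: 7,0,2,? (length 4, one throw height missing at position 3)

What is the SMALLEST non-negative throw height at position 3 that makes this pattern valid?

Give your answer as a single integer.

i=0: (0 + 7) mod 4 = 3
i=1: (1 + 0) mod 4 = 1
i=2: (2 + 2) mod 4 = 0
i=3: s[i]=? (unknown)
Known residues: [0, 1, 3]; need a permutation of 0..3, so missing residue r = 2
Need (3 + s) mod 4 = 2; smallest s = (2 - 3) mod 4 = 3

Answer: 3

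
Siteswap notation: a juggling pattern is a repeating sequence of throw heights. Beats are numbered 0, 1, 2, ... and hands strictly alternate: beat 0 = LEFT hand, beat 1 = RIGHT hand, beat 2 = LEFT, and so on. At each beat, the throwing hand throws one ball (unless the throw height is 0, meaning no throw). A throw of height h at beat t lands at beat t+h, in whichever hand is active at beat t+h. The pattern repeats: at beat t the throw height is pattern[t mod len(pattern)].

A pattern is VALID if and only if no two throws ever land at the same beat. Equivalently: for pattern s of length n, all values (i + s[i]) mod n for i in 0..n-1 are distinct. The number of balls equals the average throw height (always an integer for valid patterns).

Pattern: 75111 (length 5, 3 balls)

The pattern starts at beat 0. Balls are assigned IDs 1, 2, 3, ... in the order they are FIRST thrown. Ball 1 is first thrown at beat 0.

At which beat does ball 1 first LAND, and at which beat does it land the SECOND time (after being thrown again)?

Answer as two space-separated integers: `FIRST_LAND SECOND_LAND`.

Answer: 7 8

Derivation:
Beat 0 (L): throw ball1 h=7 -> lands@7:R; in-air after throw: [b1@7:R]
Beat 1 (R): throw ball2 h=5 -> lands@6:L; in-air after throw: [b2@6:L b1@7:R]
Beat 2 (L): throw ball3 h=1 -> lands@3:R; in-air after throw: [b3@3:R b2@6:L b1@7:R]
Beat 3 (R): throw ball3 h=1 -> lands@4:L; in-air after throw: [b3@4:L b2@6:L b1@7:R]
Beat 4 (L): throw ball3 h=1 -> lands@5:R; in-air after throw: [b3@5:R b2@6:L b1@7:R]
Beat 5 (R): throw ball3 h=7 -> lands@12:L; in-air after throw: [b2@6:L b1@7:R b3@12:L]
Beat 6 (L): throw ball2 h=5 -> lands@11:R; in-air after throw: [b1@7:R b2@11:R b3@12:L]
Beat 7 (R): throw ball1 h=1 -> lands@8:L; in-air after throw: [b1@8:L b2@11:R b3@12:L]
Beat 8 (L): throw ball1 h=1 -> lands@9:R; in-air after throw: [b1@9:R b2@11:R b3@12:L]
Ball 1: thrown@0 h=7 -> first land @7; rethrown@7 h=1 -> second land @8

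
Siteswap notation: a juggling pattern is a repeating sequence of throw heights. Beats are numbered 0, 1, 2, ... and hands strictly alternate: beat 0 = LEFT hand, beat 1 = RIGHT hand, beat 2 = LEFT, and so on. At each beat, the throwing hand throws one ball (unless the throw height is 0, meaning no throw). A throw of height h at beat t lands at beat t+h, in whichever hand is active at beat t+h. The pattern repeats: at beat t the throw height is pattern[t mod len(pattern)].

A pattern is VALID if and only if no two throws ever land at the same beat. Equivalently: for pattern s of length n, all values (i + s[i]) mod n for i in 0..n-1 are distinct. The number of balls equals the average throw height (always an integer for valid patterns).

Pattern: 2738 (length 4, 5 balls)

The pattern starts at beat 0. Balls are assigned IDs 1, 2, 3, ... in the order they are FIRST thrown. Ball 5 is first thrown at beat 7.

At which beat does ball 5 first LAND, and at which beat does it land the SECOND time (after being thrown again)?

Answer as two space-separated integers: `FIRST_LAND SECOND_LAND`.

Beat 0 (L): throw ball1 h=2 -> lands@2:L; in-air after throw: [b1@2:L]
Beat 1 (R): throw ball2 h=7 -> lands@8:L; in-air after throw: [b1@2:L b2@8:L]
Beat 2 (L): throw ball1 h=3 -> lands@5:R; in-air after throw: [b1@5:R b2@8:L]
Beat 3 (R): throw ball3 h=8 -> lands@11:R; in-air after throw: [b1@5:R b2@8:L b3@11:R]
Beat 4 (L): throw ball4 h=2 -> lands@6:L; in-air after throw: [b1@5:R b4@6:L b2@8:L b3@11:R]
Beat 5 (R): throw ball1 h=7 -> lands@12:L; in-air after throw: [b4@6:L b2@8:L b3@11:R b1@12:L]
Beat 6 (L): throw ball4 h=3 -> lands@9:R; in-air after throw: [b2@8:L b4@9:R b3@11:R b1@12:L]
Beat 7 (R): throw ball5 h=8 -> lands@15:R; in-air after throw: [b2@8:L b4@9:R b3@11:R b1@12:L b5@15:R]
Beat 8 (L): throw ball2 h=2 -> lands@10:L; in-air after throw: [b4@9:R b2@10:L b3@11:R b1@12:L b5@15:R]
Beat 9 (R): throw ball4 h=7 -> lands@16:L; in-air after throw: [b2@10:L b3@11:R b1@12:L b5@15:R b4@16:L]
Beat 10 (L): throw ball2 h=3 -> lands@13:R; in-air after throw: [b3@11:R b1@12:L b2@13:R b5@15:R b4@16:L]
Beat 11 (R): throw ball3 h=8 -> lands@19:R; in-air after throw: [b1@12:L b2@13:R b5@15:R b4@16:L b3@19:R]
Beat 12 (L): throw ball1 h=2 -> lands@14:L; in-air after throw: [b2@13:R b1@14:L b5@15:R b4@16:L b3@19:R]
Beat 13 (R): throw ball2 h=7 -> lands@20:L; in-air after throw: [b1@14:L b5@15:R b4@16:L b3@19:R b2@20:L]
Beat 14 (L): throw ball1 h=3 -> lands@17:R; in-air after throw: [b5@15:R b4@16:L b1@17:R b3@19:R b2@20:L]
Beat 15 (R): throw ball5 h=8 -> lands@23:R; in-air after throw: [b4@16:L b1@17:R b3@19:R b2@20:L b5@23:R]
Beat 16 (L): throw ball4 h=2 -> lands@18:L; in-air after throw: [b1@17:R b4@18:L b3@19:R b2@20:L b5@23:R]
Ball 5: thrown@7 h=8 -> first land @15; rethrown@15 h=8 -> second land @23

Answer: 15 23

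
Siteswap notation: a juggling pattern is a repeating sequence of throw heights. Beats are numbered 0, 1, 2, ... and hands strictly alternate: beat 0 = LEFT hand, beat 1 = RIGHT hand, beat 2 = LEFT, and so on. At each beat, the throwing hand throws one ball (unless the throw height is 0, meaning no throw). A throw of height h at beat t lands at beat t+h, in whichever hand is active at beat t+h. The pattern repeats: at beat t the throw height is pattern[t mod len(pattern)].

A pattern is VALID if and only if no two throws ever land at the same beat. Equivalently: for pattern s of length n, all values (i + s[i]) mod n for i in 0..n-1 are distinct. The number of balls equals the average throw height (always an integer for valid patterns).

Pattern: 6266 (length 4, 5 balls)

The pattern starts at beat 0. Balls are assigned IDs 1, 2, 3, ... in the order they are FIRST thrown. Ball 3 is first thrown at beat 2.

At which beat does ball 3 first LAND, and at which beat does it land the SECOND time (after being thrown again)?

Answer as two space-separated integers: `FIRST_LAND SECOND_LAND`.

Answer: 8 14

Derivation:
Beat 0 (L): throw ball1 h=6 -> lands@6:L; in-air after throw: [b1@6:L]
Beat 1 (R): throw ball2 h=2 -> lands@3:R; in-air after throw: [b2@3:R b1@6:L]
Beat 2 (L): throw ball3 h=6 -> lands@8:L; in-air after throw: [b2@3:R b1@6:L b3@8:L]
Beat 3 (R): throw ball2 h=6 -> lands@9:R; in-air after throw: [b1@6:L b3@8:L b2@9:R]
Beat 4 (L): throw ball4 h=6 -> lands@10:L; in-air after throw: [b1@6:L b3@8:L b2@9:R b4@10:L]
Beat 5 (R): throw ball5 h=2 -> lands@7:R; in-air after throw: [b1@6:L b5@7:R b3@8:L b2@9:R b4@10:L]
Beat 6 (L): throw ball1 h=6 -> lands@12:L; in-air after throw: [b5@7:R b3@8:L b2@9:R b4@10:L b1@12:L]
Beat 7 (R): throw ball5 h=6 -> lands@13:R; in-air after throw: [b3@8:L b2@9:R b4@10:L b1@12:L b5@13:R]
Beat 8 (L): throw ball3 h=6 -> lands@14:L; in-air after throw: [b2@9:R b4@10:L b1@12:L b5@13:R b3@14:L]
Beat 9 (R): throw ball2 h=2 -> lands@11:R; in-air after throw: [b4@10:L b2@11:R b1@12:L b5@13:R b3@14:L]
Beat 10 (L): throw ball4 h=6 -> lands@16:L; in-air after throw: [b2@11:R b1@12:L b5@13:R b3@14:L b4@16:L]
Beat 11 (R): throw ball2 h=6 -> lands@17:R; in-air after throw: [b1@12:L b5@13:R b3@14:L b4@16:L b2@17:R]
Beat 12 (L): throw ball1 h=6 -> lands@18:L; in-air after throw: [b5@13:R b3@14:L b4@16:L b2@17:R b1@18:L]
Beat 13 (R): throw ball5 h=2 -> lands@15:R; in-air after throw: [b3@14:L b5@15:R b4@16:L b2@17:R b1@18:L]
Beat 14 (L): throw ball3 h=6 -> lands@20:L; in-air after throw: [b5@15:R b4@16:L b2@17:R b1@18:L b3@20:L]
Ball 3: thrown@2 h=6 -> first land @8; rethrown@8 h=6 -> second land @14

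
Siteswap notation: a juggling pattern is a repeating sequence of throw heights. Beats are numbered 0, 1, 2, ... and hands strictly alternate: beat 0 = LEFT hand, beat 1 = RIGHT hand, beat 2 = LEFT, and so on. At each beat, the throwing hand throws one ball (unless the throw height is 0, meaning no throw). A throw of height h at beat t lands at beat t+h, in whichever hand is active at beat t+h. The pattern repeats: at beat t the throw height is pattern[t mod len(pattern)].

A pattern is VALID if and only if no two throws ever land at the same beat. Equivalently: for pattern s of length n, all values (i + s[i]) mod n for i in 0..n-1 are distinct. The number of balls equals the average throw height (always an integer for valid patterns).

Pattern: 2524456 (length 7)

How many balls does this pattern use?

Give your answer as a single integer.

Pattern = [2, 5, 2, 4, 4, 5, 6], length n = 7
  position 0: throw height = 2, running sum = 2
  position 1: throw height = 5, running sum = 7
  position 2: throw height = 2, running sum = 9
  position 3: throw height = 4, running sum = 13
  position 4: throw height = 4, running sum = 17
  position 5: throw height = 5, running sum = 22
  position 6: throw height = 6, running sum = 28
Total sum = 28; balls = sum / n = 28 / 7 = 4

Answer: 4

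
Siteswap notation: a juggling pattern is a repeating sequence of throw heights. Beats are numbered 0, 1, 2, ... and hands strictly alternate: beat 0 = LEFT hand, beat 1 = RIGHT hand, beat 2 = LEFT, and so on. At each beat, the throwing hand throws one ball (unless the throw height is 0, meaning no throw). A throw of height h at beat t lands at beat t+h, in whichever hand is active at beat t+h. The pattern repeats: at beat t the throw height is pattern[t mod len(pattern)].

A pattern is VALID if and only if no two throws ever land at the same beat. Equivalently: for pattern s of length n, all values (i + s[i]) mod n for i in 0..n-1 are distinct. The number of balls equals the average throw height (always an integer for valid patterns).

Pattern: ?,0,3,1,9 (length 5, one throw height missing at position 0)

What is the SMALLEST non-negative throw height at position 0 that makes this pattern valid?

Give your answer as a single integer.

Answer: 2

Derivation:
i=0: s[i]=? (unknown)
i=1: (1 + 0) mod 5 = 1
i=2: (2 + 3) mod 5 = 0
i=3: (3 + 1) mod 5 = 4
i=4: (4 + 9) mod 5 = 3
Known residues: [0, 1, 3, 4]; need a permutation of 0..4, so missing residue r = 2
Need (0 + s) mod 5 = 2; smallest s = (2 - 0) mod 5 = 2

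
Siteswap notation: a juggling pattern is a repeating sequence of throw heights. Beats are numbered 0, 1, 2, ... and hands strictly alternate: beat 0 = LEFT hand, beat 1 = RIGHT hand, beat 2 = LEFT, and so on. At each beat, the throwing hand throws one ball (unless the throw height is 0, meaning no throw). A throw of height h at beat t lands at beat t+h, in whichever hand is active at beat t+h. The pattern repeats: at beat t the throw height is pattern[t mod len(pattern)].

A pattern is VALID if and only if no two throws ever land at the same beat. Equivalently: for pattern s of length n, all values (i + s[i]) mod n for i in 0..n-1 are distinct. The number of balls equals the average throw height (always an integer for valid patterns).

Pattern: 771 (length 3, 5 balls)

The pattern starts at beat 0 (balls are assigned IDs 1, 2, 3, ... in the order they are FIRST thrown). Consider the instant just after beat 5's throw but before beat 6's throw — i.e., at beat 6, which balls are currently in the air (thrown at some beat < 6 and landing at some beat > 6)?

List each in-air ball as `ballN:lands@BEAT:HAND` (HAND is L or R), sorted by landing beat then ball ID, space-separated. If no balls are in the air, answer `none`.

Beat 0 (L): throw ball1 h=7 -> lands@7:R; in-air after throw: [b1@7:R]
Beat 1 (R): throw ball2 h=7 -> lands@8:L; in-air after throw: [b1@7:R b2@8:L]
Beat 2 (L): throw ball3 h=1 -> lands@3:R; in-air after throw: [b3@3:R b1@7:R b2@8:L]
Beat 3 (R): throw ball3 h=7 -> lands@10:L; in-air after throw: [b1@7:R b2@8:L b3@10:L]
Beat 4 (L): throw ball4 h=7 -> lands@11:R; in-air after throw: [b1@7:R b2@8:L b3@10:L b4@11:R]
Beat 5 (R): throw ball5 h=1 -> lands@6:L; in-air after throw: [b5@6:L b1@7:R b2@8:L b3@10:L b4@11:R]
Beat 6 (L): throw ball5 h=7 -> lands@13:R; in-air after throw: [b1@7:R b2@8:L b3@10:L b4@11:R b5@13:R]

Answer: ball1:lands@7:R ball2:lands@8:L ball3:lands@10:L ball4:lands@11:R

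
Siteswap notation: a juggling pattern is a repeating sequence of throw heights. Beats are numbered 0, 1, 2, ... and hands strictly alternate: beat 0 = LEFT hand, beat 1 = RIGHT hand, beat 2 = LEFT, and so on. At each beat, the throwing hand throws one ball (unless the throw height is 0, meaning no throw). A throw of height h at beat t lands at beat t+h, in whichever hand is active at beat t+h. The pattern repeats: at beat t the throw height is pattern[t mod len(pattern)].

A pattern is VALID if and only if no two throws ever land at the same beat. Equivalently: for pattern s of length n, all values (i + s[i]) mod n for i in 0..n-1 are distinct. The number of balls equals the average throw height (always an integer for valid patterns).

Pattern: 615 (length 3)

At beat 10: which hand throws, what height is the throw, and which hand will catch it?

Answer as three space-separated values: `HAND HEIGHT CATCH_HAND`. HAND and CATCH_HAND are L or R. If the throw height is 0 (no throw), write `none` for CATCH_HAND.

Beat 10: 10 mod 2 = 0, so hand = L
Throw height = pattern[10 mod 3] = pattern[1] = 1
Lands at beat 10+1=11, 11 mod 2 = 1, so catch hand = R

Answer: L 1 R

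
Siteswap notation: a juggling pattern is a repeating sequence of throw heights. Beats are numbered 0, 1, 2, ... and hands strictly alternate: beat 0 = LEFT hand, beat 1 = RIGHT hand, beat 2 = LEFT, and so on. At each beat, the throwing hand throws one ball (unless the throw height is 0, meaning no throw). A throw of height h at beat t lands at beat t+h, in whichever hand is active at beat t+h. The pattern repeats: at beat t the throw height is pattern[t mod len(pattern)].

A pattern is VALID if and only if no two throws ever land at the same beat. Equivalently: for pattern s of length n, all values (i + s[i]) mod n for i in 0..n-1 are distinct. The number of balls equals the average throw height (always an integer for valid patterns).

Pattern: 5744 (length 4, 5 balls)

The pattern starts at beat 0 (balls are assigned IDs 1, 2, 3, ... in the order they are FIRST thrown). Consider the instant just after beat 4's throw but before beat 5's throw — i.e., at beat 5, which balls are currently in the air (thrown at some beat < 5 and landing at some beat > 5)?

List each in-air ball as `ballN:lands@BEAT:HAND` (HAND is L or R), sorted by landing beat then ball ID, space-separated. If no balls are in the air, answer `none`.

Answer: ball3:lands@6:L ball4:lands@7:R ball2:lands@8:L ball5:lands@9:R

Derivation:
Beat 0 (L): throw ball1 h=5 -> lands@5:R; in-air after throw: [b1@5:R]
Beat 1 (R): throw ball2 h=7 -> lands@8:L; in-air after throw: [b1@5:R b2@8:L]
Beat 2 (L): throw ball3 h=4 -> lands@6:L; in-air after throw: [b1@5:R b3@6:L b2@8:L]
Beat 3 (R): throw ball4 h=4 -> lands@7:R; in-air after throw: [b1@5:R b3@6:L b4@7:R b2@8:L]
Beat 4 (L): throw ball5 h=5 -> lands@9:R; in-air after throw: [b1@5:R b3@6:L b4@7:R b2@8:L b5@9:R]
Beat 5 (R): throw ball1 h=7 -> lands@12:L; in-air after throw: [b3@6:L b4@7:R b2@8:L b5@9:R b1@12:L]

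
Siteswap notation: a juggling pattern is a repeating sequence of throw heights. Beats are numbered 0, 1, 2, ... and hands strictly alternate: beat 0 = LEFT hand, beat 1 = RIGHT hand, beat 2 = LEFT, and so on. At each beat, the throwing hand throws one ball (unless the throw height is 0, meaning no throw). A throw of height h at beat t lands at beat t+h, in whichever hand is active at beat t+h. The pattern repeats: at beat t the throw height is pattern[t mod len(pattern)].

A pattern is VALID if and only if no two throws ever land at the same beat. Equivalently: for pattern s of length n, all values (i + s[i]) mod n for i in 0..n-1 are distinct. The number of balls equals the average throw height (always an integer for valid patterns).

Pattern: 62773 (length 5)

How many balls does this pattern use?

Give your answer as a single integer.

Pattern = [6, 2, 7, 7, 3], length n = 5
  position 0: throw height = 6, running sum = 6
  position 1: throw height = 2, running sum = 8
  position 2: throw height = 7, running sum = 15
  position 3: throw height = 7, running sum = 22
  position 4: throw height = 3, running sum = 25
Total sum = 25; balls = sum / n = 25 / 5 = 5

Answer: 5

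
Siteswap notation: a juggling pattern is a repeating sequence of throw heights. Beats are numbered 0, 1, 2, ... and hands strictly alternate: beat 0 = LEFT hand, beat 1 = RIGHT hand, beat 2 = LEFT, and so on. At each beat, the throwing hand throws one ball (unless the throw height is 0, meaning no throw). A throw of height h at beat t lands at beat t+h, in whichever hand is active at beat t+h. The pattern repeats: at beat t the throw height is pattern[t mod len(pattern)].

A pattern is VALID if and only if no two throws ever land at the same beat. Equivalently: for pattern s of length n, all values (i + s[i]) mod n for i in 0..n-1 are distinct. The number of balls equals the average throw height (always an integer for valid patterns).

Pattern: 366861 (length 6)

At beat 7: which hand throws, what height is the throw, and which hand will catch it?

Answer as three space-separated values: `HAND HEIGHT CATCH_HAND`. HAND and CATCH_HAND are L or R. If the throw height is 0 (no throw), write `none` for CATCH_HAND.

Beat 7: 7 mod 2 = 1, so hand = R
Throw height = pattern[7 mod 6] = pattern[1] = 6
Lands at beat 7+6=13, 13 mod 2 = 1, so catch hand = R

Answer: R 6 R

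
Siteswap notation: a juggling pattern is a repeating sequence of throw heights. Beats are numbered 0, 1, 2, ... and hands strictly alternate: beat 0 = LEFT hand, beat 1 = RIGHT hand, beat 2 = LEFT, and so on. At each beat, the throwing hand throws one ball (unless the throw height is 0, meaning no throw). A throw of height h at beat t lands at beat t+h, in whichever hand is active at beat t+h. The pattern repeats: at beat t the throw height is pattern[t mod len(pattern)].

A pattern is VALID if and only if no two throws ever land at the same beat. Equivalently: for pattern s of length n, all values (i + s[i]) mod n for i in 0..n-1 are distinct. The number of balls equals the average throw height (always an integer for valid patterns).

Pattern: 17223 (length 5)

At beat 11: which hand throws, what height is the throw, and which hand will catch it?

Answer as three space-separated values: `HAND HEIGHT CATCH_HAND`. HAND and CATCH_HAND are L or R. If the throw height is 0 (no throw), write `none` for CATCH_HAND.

Beat 11: 11 mod 2 = 1, so hand = R
Throw height = pattern[11 mod 5] = pattern[1] = 7
Lands at beat 11+7=18, 18 mod 2 = 0, so catch hand = L

Answer: R 7 L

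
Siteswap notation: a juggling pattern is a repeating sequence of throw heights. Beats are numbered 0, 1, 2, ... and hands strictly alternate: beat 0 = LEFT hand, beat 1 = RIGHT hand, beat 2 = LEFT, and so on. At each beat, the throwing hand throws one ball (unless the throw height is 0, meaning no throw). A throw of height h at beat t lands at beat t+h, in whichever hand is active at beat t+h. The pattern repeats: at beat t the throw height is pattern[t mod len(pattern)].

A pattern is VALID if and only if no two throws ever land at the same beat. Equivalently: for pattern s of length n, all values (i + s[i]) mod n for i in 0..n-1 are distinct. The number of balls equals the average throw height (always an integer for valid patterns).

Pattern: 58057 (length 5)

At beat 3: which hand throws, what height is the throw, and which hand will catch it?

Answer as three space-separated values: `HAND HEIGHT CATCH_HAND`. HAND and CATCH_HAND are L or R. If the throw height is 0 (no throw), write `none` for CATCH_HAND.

Answer: R 5 L

Derivation:
Beat 3: 3 mod 2 = 1, so hand = R
Throw height = pattern[3 mod 5] = pattern[3] = 5
Lands at beat 3+5=8, 8 mod 2 = 0, so catch hand = L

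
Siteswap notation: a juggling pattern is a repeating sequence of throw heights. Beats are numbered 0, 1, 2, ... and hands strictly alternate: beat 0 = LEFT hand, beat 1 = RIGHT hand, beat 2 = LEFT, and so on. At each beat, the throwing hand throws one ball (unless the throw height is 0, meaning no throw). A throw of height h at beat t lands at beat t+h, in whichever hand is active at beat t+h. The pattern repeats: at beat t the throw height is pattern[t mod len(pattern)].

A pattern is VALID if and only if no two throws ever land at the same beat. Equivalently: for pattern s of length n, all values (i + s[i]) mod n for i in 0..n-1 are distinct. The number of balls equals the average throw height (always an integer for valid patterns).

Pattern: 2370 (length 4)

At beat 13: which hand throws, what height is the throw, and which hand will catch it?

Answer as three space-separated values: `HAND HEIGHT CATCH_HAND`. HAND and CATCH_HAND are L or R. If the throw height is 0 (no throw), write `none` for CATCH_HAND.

Answer: R 3 L

Derivation:
Beat 13: 13 mod 2 = 1, so hand = R
Throw height = pattern[13 mod 4] = pattern[1] = 3
Lands at beat 13+3=16, 16 mod 2 = 0, so catch hand = L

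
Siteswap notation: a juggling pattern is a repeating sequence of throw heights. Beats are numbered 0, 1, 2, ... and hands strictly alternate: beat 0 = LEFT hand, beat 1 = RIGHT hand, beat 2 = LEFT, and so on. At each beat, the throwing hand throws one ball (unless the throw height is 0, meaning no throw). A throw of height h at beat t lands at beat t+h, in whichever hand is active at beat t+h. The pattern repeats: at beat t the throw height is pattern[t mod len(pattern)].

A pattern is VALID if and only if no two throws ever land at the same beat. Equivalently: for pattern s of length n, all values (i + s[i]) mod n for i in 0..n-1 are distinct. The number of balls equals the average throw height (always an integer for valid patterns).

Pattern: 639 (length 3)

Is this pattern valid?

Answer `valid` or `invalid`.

i=0: (i + s[i]) mod n = (0 + 6) mod 3 = 0
i=1: (i + s[i]) mod n = (1 + 3) mod 3 = 1
i=2: (i + s[i]) mod n = (2 + 9) mod 3 = 2
Residues: [0, 1, 2], distinct: True

Answer: valid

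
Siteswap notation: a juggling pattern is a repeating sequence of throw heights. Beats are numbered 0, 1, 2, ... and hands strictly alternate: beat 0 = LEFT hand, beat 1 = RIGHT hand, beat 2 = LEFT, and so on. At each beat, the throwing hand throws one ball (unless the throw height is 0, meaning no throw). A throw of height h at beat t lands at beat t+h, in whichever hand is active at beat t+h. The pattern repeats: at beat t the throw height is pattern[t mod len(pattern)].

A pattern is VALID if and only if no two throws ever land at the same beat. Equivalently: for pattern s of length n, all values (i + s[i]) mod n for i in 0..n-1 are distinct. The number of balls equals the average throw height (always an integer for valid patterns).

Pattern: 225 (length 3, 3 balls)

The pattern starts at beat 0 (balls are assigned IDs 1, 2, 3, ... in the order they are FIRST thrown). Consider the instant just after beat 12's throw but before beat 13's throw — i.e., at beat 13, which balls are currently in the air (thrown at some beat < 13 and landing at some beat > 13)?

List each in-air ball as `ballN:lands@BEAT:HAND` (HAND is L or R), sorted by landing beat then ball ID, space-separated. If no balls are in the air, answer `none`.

Answer: ball2:lands@14:L ball1:lands@16:L

Derivation:
Beat 0 (L): throw ball1 h=2 -> lands@2:L; in-air after throw: [b1@2:L]
Beat 1 (R): throw ball2 h=2 -> lands@3:R; in-air after throw: [b1@2:L b2@3:R]
Beat 2 (L): throw ball1 h=5 -> lands@7:R; in-air after throw: [b2@3:R b1@7:R]
Beat 3 (R): throw ball2 h=2 -> lands@5:R; in-air after throw: [b2@5:R b1@7:R]
Beat 4 (L): throw ball3 h=2 -> lands@6:L; in-air after throw: [b2@5:R b3@6:L b1@7:R]
Beat 5 (R): throw ball2 h=5 -> lands@10:L; in-air after throw: [b3@6:L b1@7:R b2@10:L]
Beat 6 (L): throw ball3 h=2 -> lands@8:L; in-air after throw: [b1@7:R b3@8:L b2@10:L]
Beat 7 (R): throw ball1 h=2 -> lands@9:R; in-air after throw: [b3@8:L b1@9:R b2@10:L]
Beat 8 (L): throw ball3 h=5 -> lands@13:R; in-air after throw: [b1@9:R b2@10:L b3@13:R]
Beat 9 (R): throw ball1 h=2 -> lands@11:R; in-air after throw: [b2@10:L b1@11:R b3@13:R]
Beat 10 (L): throw ball2 h=2 -> lands@12:L; in-air after throw: [b1@11:R b2@12:L b3@13:R]
Beat 11 (R): throw ball1 h=5 -> lands@16:L; in-air after throw: [b2@12:L b3@13:R b1@16:L]
Beat 12 (L): throw ball2 h=2 -> lands@14:L; in-air after throw: [b3@13:R b2@14:L b1@16:L]
Beat 13 (R): throw ball3 h=2 -> lands@15:R; in-air after throw: [b2@14:L b3@15:R b1@16:L]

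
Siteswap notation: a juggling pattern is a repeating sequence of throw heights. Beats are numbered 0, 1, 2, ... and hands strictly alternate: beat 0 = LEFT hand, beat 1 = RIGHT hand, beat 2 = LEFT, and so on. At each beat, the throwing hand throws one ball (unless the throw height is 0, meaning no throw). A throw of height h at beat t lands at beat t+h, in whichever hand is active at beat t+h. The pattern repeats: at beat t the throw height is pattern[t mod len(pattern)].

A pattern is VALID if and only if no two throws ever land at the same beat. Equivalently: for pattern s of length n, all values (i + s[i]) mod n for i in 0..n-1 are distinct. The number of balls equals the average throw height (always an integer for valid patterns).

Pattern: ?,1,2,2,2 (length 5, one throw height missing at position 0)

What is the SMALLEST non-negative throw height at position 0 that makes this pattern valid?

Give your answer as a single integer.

i=0: s[i]=? (unknown)
i=1: (1 + 1) mod 5 = 2
i=2: (2 + 2) mod 5 = 4
i=3: (3 + 2) mod 5 = 0
i=4: (4 + 2) mod 5 = 1
Known residues: [0, 1, 2, 4]; need a permutation of 0..4, so missing residue r = 3
Need (0 + s) mod 5 = 3; smallest s = (3 - 0) mod 5 = 3

Answer: 3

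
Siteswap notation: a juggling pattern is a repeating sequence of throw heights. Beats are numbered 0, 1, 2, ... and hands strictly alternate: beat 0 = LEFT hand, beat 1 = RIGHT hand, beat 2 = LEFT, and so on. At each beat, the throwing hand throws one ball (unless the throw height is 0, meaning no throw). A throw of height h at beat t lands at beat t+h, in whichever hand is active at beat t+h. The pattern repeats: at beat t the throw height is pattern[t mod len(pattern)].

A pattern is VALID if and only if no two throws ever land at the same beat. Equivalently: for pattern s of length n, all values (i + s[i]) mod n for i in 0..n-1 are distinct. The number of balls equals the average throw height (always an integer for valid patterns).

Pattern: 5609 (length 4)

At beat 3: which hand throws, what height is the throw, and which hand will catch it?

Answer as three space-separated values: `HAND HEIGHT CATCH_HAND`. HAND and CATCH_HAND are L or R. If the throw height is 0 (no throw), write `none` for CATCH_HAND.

Beat 3: 3 mod 2 = 1, so hand = R
Throw height = pattern[3 mod 4] = pattern[3] = 9
Lands at beat 3+9=12, 12 mod 2 = 0, so catch hand = L

Answer: R 9 L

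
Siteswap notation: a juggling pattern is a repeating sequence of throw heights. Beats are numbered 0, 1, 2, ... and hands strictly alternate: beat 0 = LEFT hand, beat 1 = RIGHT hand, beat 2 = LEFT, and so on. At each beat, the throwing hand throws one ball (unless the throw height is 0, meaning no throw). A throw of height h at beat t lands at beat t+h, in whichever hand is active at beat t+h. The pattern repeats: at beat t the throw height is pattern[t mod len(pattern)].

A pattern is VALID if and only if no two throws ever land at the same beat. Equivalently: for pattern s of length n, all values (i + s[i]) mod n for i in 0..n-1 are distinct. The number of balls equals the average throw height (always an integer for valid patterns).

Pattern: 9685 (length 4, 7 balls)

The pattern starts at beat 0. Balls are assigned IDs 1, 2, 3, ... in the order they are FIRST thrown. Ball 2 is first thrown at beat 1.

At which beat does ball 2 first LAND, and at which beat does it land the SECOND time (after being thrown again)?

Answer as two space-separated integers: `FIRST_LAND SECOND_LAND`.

Answer: 7 12

Derivation:
Beat 0 (L): throw ball1 h=9 -> lands@9:R; in-air after throw: [b1@9:R]
Beat 1 (R): throw ball2 h=6 -> lands@7:R; in-air after throw: [b2@7:R b1@9:R]
Beat 2 (L): throw ball3 h=8 -> lands@10:L; in-air after throw: [b2@7:R b1@9:R b3@10:L]
Beat 3 (R): throw ball4 h=5 -> lands@8:L; in-air after throw: [b2@7:R b4@8:L b1@9:R b3@10:L]
Beat 4 (L): throw ball5 h=9 -> lands@13:R; in-air after throw: [b2@7:R b4@8:L b1@9:R b3@10:L b5@13:R]
Beat 5 (R): throw ball6 h=6 -> lands@11:R; in-air after throw: [b2@7:R b4@8:L b1@9:R b3@10:L b6@11:R b5@13:R]
Beat 6 (L): throw ball7 h=8 -> lands@14:L; in-air after throw: [b2@7:R b4@8:L b1@9:R b3@10:L b6@11:R b5@13:R b7@14:L]
Beat 7 (R): throw ball2 h=5 -> lands@12:L; in-air after throw: [b4@8:L b1@9:R b3@10:L b6@11:R b2@12:L b5@13:R b7@14:L]
Beat 8 (L): throw ball4 h=9 -> lands@17:R; in-air after throw: [b1@9:R b3@10:L b6@11:R b2@12:L b5@13:R b7@14:L b4@17:R]
Beat 9 (R): throw ball1 h=6 -> lands@15:R; in-air after throw: [b3@10:L b6@11:R b2@12:L b5@13:R b7@14:L b1@15:R b4@17:R]
Beat 10 (L): throw ball3 h=8 -> lands@18:L; in-air after throw: [b6@11:R b2@12:L b5@13:R b7@14:L b1@15:R b4@17:R b3@18:L]
Beat 11 (R): throw ball6 h=5 -> lands@16:L; in-air after throw: [b2@12:L b5@13:R b7@14:L b1@15:R b6@16:L b4@17:R b3@18:L]
Beat 12 (L): throw ball2 h=9 -> lands@21:R; in-air after throw: [b5@13:R b7@14:L b1@15:R b6@16:L b4@17:R b3@18:L b2@21:R]
Ball 2: thrown@1 h=6 -> first land @7; rethrown@7 h=5 -> second land @12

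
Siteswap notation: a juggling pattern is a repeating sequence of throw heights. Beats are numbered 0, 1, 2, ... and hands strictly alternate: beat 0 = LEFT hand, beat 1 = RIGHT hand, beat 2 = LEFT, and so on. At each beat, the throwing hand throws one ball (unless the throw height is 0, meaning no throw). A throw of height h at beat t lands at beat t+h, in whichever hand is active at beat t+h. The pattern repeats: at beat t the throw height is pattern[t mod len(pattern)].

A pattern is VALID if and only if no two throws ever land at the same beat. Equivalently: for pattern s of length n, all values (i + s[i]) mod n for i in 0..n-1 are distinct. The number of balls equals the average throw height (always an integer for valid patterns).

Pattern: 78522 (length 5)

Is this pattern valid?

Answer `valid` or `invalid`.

i=0: (i + s[i]) mod n = (0 + 7) mod 5 = 2
i=1: (i + s[i]) mod n = (1 + 8) mod 5 = 4
i=2: (i + s[i]) mod n = (2 + 5) mod 5 = 2
i=3: (i + s[i]) mod n = (3 + 2) mod 5 = 0
i=4: (i + s[i]) mod n = (4 + 2) mod 5 = 1
Residues: [2, 4, 2, 0, 1], distinct: False

Answer: invalid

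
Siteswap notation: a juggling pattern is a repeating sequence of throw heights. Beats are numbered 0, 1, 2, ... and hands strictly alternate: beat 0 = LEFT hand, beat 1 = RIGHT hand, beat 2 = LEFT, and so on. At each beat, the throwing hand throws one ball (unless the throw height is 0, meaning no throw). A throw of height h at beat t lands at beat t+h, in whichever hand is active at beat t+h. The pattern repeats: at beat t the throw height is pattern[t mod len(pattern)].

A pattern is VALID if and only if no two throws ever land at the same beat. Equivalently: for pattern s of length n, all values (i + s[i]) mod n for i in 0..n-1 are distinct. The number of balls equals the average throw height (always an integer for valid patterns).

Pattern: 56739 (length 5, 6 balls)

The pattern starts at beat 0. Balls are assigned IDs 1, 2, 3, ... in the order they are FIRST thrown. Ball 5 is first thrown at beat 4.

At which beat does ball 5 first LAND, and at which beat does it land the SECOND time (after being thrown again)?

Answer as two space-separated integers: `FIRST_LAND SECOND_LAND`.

Answer: 13 16

Derivation:
Beat 0 (L): throw ball1 h=5 -> lands@5:R; in-air after throw: [b1@5:R]
Beat 1 (R): throw ball2 h=6 -> lands@7:R; in-air after throw: [b1@5:R b2@7:R]
Beat 2 (L): throw ball3 h=7 -> lands@9:R; in-air after throw: [b1@5:R b2@7:R b3@9:R]
Beat 3 (R): throw ball4 h=3 -> lands@6:L; in-air after throw: [b1@5:R b4@6:L b2@7:R b3@9:R]
Beat 4 (L): throw ball5 h=9 -> lands@13:R; in-air after throw: [b1@5:R b4@6:L b2@7:R b3@9:R b5@13:R]
Beat 5 (R): throw ball1 h=5 -> lands@10:L; in-air after throw: [b4@6:L b2@7:R b3@9:R b1@10:L b5@13:R]
Beat 6 (L): throw ball4 h=6 -> lands@12:L; in-air after throw: [b2@7:R b3@9:R b1@10:L b4@12:L b5@13:R]
Beat 7 (R): throw ball2 h=7 -> lands@14:L; in-air after throw: [b3@9:R b1@10:L b4@12:L b5@13:R b2@14:L]
Beat 8 (L): throw ball6 h=3 -> lands@11:R; in-air after throw: [b3@9:R b1@10:L b6@11:R b4@12:L b5@13:R b2@14:L]
Beat 9 (R): throw ball3 h=9 -> lands@18:L; in-air after throw: [b1@10:L b6@11:R b4@12:L b5@13:R b2@14:L b3@18:L]
Beat 10 (L): throw ball1 h=5 -> lands@15:R; in-air after throw: [b6@11:R b4@12:L b5@13:R b2@14:L b1@15:R b3@18:L]
Beat 11 (R): throw ball6 h=6 -> lands@17:R; in-air after throw: [b4@12:L b5@13:R b2@14:L b1@15:R b6@17:R b3@18:L]
Beat 12 (L): throw ball4 h=7 -> lands@19:R; in-air after throw: [b5@13:R b2@14:L b1@15:R b6@17:R b3@18:L b4@19:R]
Beat 13 (R): throw ball5 h=3 -> lands@16:L; in-air after throw: [b2@14:L b1@15:R b5@16:L b6@17:R b3@18:L b4@19:R]
Beat 14 (L): throw ball2 h=9 -> lands@23:R; in-air after throw: [b1@15:R b5@16:L b6@17:R b3@18:L b4@19:R b2@23:R]
Beat 15 (R): throw ball1 h=5 -> lands@20:L; in-air after throw: [b5@16:L b6@17:R b3@18:L b4@19:R b1@20:L b2@23:R]
Beat 16 (L): throw ball5 h=6 -> lands@22:L; in-air after throw: [b6@17:R b3@18:L b4@19:R b1@20:L b5@22:L b2@23:R]
Ball 5: thrown@4 h=9 -> first land @13; rethrown@13 h=3 -> second land @16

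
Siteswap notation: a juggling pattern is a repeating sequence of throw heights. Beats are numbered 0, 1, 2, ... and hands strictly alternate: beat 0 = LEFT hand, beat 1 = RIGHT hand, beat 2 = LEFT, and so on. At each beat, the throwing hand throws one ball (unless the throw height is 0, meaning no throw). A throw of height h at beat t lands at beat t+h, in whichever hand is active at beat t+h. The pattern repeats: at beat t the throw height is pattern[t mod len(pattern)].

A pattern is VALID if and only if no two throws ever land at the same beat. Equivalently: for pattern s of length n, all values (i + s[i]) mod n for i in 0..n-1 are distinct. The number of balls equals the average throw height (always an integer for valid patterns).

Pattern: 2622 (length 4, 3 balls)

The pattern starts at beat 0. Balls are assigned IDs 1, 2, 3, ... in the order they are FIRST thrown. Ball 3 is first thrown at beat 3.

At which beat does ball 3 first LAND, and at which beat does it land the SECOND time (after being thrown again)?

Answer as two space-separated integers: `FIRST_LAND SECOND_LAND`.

Beat 0 (L): throw ball1 h=2 -> lands@2:L; in-air after throw: [b1@2:L]
Beat 1 (R): throw ball2 h=6 -> lands@7:R; in-air after throw: [b1@2:L b2@7:R]
Beat 2 (L): throw ball1 h=2 -> lands@4:L; in-air after throw: [b1@4:L b2@7:R]
Beat 3 (R): throw ball3 h=2 -> lands@5:R; in-air after throw: [b1@4:L b3@5:R b2@7:R]
Beat 4 (L): throw ball1 h=2 -> lands@6:L; in-air after throw: [b3@5:R b1@6:L b2@7:R]
Beat 5 (R): throw ball3 h=6 -> lands@11:R; in-air after throw: [b1@6:L b2@7:R b3@11:R]
Beat 6 (L): throw ball1 h=2 -> lands@8:L; in-air after throw: [b2@7:R b1@8:L b3@11:R]
Beat 7 (R): throw ball2 h=2 -> lands@9:R; in-air after throw: [b1@8:L b2@9:R b3@11:R]
Beat 8 (L): throw ball1 h=2 -> lands@10:L; in-air after throw: [b2@9:R b1@10:L b3@11:R]
Beat 9 (R): throw ball2 h=6 -> lands@15:R; in-air after throw: [b1@10:L b3@11:R b2@15:R]
Beat 10 (L): throw ball1 h=2 -> lands@12:L; in-air after throw: [b3@11:R b1@12:L b2@15:R]
Beat 11 (R): throw ball3 h=2 -> lands@13:R; in-air after throw: [b1@12:L b3@13:R b2@15:R]
Ball 3: thrown@3 h=2 -> first land @5; rethrown@5 h=6 -> second land @11

Answer: 5 11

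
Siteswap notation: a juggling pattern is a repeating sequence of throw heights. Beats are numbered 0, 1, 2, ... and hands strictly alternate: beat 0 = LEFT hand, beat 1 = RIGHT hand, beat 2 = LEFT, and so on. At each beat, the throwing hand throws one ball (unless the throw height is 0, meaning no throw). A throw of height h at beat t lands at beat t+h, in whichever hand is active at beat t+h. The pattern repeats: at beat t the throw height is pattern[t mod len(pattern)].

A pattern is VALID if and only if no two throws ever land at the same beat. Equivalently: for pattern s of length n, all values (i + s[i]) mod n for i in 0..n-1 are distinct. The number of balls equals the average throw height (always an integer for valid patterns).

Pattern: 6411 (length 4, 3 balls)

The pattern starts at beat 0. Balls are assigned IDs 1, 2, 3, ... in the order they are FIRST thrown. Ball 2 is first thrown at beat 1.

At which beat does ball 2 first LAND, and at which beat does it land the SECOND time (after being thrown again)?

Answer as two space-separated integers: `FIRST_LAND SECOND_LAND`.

Beat 0 (L): throw ball1 h=6 -> lands@6:L; in-air after throw: [b1@6:L]
Beat 1 (R): throw ball2 h=4 -> lands@5:R; in-air after throw: [b2@5:R b1@6:L]
Beat 2 (L): throw ball3 h=1 -> lands@3:R; in-air after throw: [b3@3:R b2@5:R b1@6:L]
Beat 3 (R): throw ball3 h=1 -> lands@4:L; in-air after throw: [b3@4:L b2@5:R b1@6:L]
Beat 4 (L): throw ball3 h=6 -> lands@10:L; in-air after throw: [b2@5:R b1@6:L b3@10:L]
Beat 5 (R): throw ball2 h=4 -> lands@9:R; in-air after throw: [b1@6:L b2@9:R b3@10:L]
Beat 6 (L): throw ball1 h=1 -> lands@7:R; in-air after throw: [b1@7:R b2@9:R b3@10:L]
Beat 7 (R): throw ball1 h=1 -> lands@8:L; in-air after throw: [b1@8:L b2@9:R b3@10:L]
Beat 8 (L): throw ball1 h=6 -> lands@14:L; in-air after throw: [b2@9:R b3@10:L b1@14:L]
Beat 9 (R): throw ball2 h=4 -> lands@13:R; in-air after throw: [b3@10:L b2@13:R b1@14:L]
Ball 2: thrown@1 h=4 -> first land @5; rethrown@5 h=4 -> second land @9

Answer: 5 9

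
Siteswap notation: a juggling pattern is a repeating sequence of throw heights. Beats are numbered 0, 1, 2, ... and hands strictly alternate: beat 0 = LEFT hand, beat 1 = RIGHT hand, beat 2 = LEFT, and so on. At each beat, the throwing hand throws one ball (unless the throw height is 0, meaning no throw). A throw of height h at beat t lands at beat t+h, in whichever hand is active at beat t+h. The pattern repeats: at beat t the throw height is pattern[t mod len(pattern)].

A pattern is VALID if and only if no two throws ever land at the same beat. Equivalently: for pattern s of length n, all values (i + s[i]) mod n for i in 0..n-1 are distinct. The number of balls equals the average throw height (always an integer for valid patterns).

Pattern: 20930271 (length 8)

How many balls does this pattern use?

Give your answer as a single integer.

Pattern = [2, 0, 9, 3, 0, 2, 7, 1], length n = 8
  position 0: throw height = 2, running sum = 2
  position 1: throw height = 0, running sum = 2
  position 2: throw height = 9, running sum = 11
  position 3: throw height = 3, running sum = 14
  position 4: throw height = 0, running sum = 14
  position 5: throw height = 2, running sum = 16
  position 6: throw height = 7, running sum = 23
  position 7: throw height = 1, running sum = 24
Total sum = 24; balls = sum / n = 24 / 8 = 3

Answer: 3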